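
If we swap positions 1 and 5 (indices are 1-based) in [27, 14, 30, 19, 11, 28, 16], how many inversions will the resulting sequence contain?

Positions 1 and 5 hold 27 and 11; after swapping, the array is [11, 14, 30, 19, 27, 28, 16].
Count, for each position, how many later elements it exceeds:
11 → none → 0
14 → none → 0
30 → 19, 27, 28, 16 → 4
19 → 16 → 1
27 → 16 → 1
28 → 16 → 1
16 → none → 0
Sum: 0 + 0 + 4 + 1 + 1 + 1 + 0 = 7

Inversions: 7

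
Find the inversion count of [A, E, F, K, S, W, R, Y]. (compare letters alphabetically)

Inversions: 2

Sweep left to right; for each value list the smaller values that follow it:
A → none → 0
E → none → 0
F → none → 0
K → none → 0
S → R → 1
W → R → 1
R → none → 0
Y → none → 0
Sum: 0 + 0 + 0 + 0 + 1 + 1 + 0 + 0 = 2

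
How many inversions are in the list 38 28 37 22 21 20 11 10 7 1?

Out-of-order pairs: 44

Count, for each position, how many later elements it exceeds:
38: 9
28: 7
37: 7
22: 6
21: 5
20: 4
11: 3
10: 2
7: 1
1: 0
Sum: 9 + 7 + 7 + 6 + 5 + 4 + 3 + 2 + 1 + 0 = 44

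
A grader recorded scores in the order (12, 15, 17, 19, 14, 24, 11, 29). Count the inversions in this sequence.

Count, for each position, how many later elements it exceeds:
12: 1
15: 2
17: 2
19: 2
14: 1
24: 1
11: 0
29: 0
Sum: 1 + 2 + 2 + 2 + 1 + 1 + 0 + 0 = 9

9 inversions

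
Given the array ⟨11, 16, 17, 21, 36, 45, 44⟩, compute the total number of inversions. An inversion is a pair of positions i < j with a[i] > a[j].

For each element, count later entries that are smaller:
11 → none → 0
16 → none → 0
17 → none → 0
21 → none → 0
36 → none → 0
45 → 44 → 1
44 → none → 0
Sum: 0 + 0 + 0 + 0 + 0 + 1 + 0 = 1

1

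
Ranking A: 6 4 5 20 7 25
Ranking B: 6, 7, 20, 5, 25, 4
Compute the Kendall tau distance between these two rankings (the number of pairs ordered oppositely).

7 discordant pairs

Assign each item its position (1..6) in the first ordering, then rewrite the second ordering as that position sequence:
positions: 6→1, 4→2, 5→3, 20→4, 7→5, 25→6
second ordering as positions: [1, 5, 4, 3, 6, 2]
Discordant pairs = inversions in this position sequence.
1: 0
5: 4, 3, 2 → 3
4: 3, 2 → 2
3: 2 → 1
6: 2 → 1
2: 0
Total: 0 + 3 + 2 + 1 + 1 + 0 = 7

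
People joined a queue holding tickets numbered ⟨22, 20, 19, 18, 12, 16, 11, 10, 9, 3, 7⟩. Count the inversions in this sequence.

Element-by-element contributions:
22 → 20, 19, 18, 12, 16, 11, 10, 9, 3, 7 → 10
20 → 19, 18, 12, 16, 11, 10, 9, 3, 7 → 9
19 → 18, 12, 16, 11, 10, 9, 3, 7 → 8
18 → 12, 16, 11, 10, 9, 3, 7 → 7
12 → 11, 10, 9, 3, 7 → 5
16 → 11, 10, 9, 3, 7 → 5
11 → 10, 9, 3, 7 → 4
10 → 9, 3, 7 → 3
9 → 3, 7 → 2
3 → none → 0
7 → none → 0
Sum: 10 + 9 + 8 + 7 + 5 + 5 + 4 + 3 + 2 + 0 + 0 = 53

Out-of-order pairs: 53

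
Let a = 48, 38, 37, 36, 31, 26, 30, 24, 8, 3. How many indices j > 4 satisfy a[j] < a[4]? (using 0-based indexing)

5

The element at index 4 is 31.
Elements after it: 26, 30, 24, 8, 3
Those smaller than 31: 26, 30, 24, 8, 3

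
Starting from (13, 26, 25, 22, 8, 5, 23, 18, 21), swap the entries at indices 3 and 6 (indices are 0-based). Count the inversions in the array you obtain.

23 inversions

Positions 3 and 6 hold 22 and 23; after swapping, the array is [13, 26, 25, 23, 8, 5, 22, 18, 21].
Element-by-element contributions:
13: 2
26: 7
25: 6
23: 5
8: 1
5: 0
22: 2
18: 0
21: 0
Sum: 2 + 7 + 6 + 5 + 1 + 0 + 2 + 0 + 0 = 23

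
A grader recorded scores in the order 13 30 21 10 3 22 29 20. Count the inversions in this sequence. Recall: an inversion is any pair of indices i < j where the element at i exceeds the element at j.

14

Count, for each position, how many later elements it exceeds:
13 → 10, 3 → 2
30 → 21, 10, 3, 22, 29, 20 → 6
21 → 10, 3, 20 → 3
10 → 3 → 1
3 → none → 0
22 → 20 → 1
29 → 20 → 1
20 → none → 0
Sum: 2 + 6 + 3 + 1 + 0 + 1 + 1 + 0 = 14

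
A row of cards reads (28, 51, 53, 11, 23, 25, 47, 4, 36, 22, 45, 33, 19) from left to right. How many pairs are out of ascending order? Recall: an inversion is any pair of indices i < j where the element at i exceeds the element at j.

There are 46 out-of-order pairs.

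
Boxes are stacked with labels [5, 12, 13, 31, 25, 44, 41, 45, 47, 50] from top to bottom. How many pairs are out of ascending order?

Count, for each position, how many later elements it exceeds:
5: 0
12: 0
13: 0
31: 1
25: 0
44: 1
41: 0
45: 0
47: 0
50: 0
Sum: 0 + 0 + 0 + 1 + 0 + 1 + 0 + 0 + 0 + 0 = 2

2 out-of-order pairs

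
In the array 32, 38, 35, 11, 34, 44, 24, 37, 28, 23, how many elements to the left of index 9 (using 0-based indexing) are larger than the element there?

The element at index 9 is 23.
Elements before it: 32, 38, 35, 11, 34, 44, 24, 37, 28
Those larger than 23: 32, 38, 35, 34, 44, 24, 37, 28

8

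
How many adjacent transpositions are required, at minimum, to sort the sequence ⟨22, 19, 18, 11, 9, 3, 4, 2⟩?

Each adjacent swap fixes exactly one inversion, so the minimum swap count equals the number of inversions.
Count inversions — for each element, later elements that are smaller:
22: 19, 18, 11, 9, 3, 4, 2 → 7
19: 18, 11, 9, 3, 4, 2 → 6
18: 11, 9, 3, 4, 2 → 5
11: 9, 3, 4, 2 → 4
9: 3, 4, 2 → 3
3: 2 → 1
4: 2 → 1
2: none → 0
Total inversions: 7 + 6 + 5 + 4 + 3 + 1 + 1 + 0 = 27

Adjacent swaps: 27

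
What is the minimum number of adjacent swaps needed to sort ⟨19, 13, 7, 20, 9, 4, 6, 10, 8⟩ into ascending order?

Swaps: 24

Minimum adjacent swaps = number of inversions (each swap of adjacent out-of-order elements removes one inversion and no swap can remove more).
Count inversions — for each element, later elements that are smaller:
19: 13, 7, 9, 4, 6, 10, 8 → 7
13: 7, 9, 4, 6, 10, 8 → 6
7: 4, 6 → 2
20: 9, 4, 6, 10, 8 → 5
9: 4, 6, 8 → 3
4: none → 0
6: none → 0
10: 8 → 1
8: none → 0
Total inversions: 7 + 6 + 2 + 5 + 3 + 0 + 0 + 1 + 0 = 24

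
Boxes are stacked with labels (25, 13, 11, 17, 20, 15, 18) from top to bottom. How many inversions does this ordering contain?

Inversion pairs (indices are 0-based):
(0,1): 25 > 13
(0,2): 25 > 11
(0,3): 25 > 17
(0,4): 25 > 20
(0,5): 25 > 15
(0,6): 25 > 18
(1,2): 13 > 11
(3,5): 17 > 15
(4,5): 20 > 15
(4,6): 20 > 18
That's 10 pairs.

Inversions: 10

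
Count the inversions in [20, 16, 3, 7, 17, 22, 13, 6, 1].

24 inversions

Sweep left to right; for each value list the smaller values that follow it:
20 → 16, 3, 7, 17, 13, 6, 1 → 7
16 → 3, 7, 13, 6, 1 → 5
3 → 1 → 1
7 → 6, 1 → 2
17 → 13, 6, 1 → 3
22 → 13, 6, 1 → 3
13 → 6, 1 → 2
6 → 1 → 1
1 → none → 0
Sum: 7 + 5 + 1 + 2 + 3 + 3 + 2 + 1 + 0 = 24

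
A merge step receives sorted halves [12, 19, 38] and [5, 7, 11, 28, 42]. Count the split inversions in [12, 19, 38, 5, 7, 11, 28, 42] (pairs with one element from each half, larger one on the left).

10

For each element r of the right run, count left-run elements greater than r:
r = 5: 12, 19, 38 → 3
r = 7: 12, 19, 38 → 3
r = 11: 12, 19, 38 → 3
r = 28: 38 → 1
r = 42: none → 0
Cross-inversions: 3 + 3 + 3 + 1 + 0 = 10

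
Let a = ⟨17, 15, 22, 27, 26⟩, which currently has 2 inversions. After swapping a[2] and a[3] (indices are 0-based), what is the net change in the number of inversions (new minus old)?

+1

Positions 2 and 3 hold 22 and 27; after swapping, the array is [17, 15, 27, 22, 26].
Sweep left to right; for each value list the smaller values that follow it:
17 → 15 → 1
15 → none → 0
27 → 22, 26 → 2
22 → none → 0
26 → none → 0
Sum: 1 + 0 + 2 + 0 + 0 = 3
Change: 3 − 2 = +1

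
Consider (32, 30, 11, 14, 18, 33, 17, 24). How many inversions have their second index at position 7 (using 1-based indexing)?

4

The element at index 7 is 17.
Elements before it: 32, 30, 11, 14, 18, 33
Those larger than 17: 32, 30, 18, 33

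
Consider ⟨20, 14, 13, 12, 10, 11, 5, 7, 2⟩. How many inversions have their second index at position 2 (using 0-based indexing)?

The element at index 2 is 13.
Elements before it: 20, 14
Those larger than 13: 20, 14

2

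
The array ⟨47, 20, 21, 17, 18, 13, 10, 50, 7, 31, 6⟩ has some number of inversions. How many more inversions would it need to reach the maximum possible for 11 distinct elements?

Maximum inversions for 11 distinct elements is C(11, 2) = 11·10/2 = 55.
Current inversions — for each element, count later smaller elements:
47: 9
20: 6
21: 6
17: 4
18: 4
13: 3
10: 2
50: 3
7: 1
31: 1
6: 0
Current total: 9 + 6 + 6 + 4 + 4 + 3 + 2 + 3 + 1 + 1 + 0 = 39
Shortfall: 55 − 39 = 16

16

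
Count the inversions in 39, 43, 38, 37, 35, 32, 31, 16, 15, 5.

44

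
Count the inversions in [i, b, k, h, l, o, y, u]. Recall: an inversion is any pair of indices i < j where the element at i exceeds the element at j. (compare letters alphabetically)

4

For each element, count later entries that are smaller:
i → b, h → 2
b → none → 0
k → h → 1
h → none → 0
l → none → 0
o → none → 0
y → u → 1
u → none → 0
Sum: 2 + 0 + 1 + 0 + 0 + 0 + 1 + 0 = 4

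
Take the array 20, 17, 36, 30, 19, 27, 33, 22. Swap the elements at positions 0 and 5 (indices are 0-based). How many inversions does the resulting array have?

Positions 0 and 5 hold 20 and 27; after swapping, the array is [27, 17, 36, 30, 19, 20, 33, 22].
Sweep left to right; for each value list the smaller values that follow it:
27 → 17, 19, 20, 22 → 4
17 → none → 0
36 → 30, 19, 20, 33, 22 → 5
30 → 19, 20, 22 → 3
19 → none → 0
20 → none → 0
33 → 22 → 1
22 → none → 0
Sum: 4 + 0 + 5 + 3 + 0 + 0 + 1 + 0 = 13

13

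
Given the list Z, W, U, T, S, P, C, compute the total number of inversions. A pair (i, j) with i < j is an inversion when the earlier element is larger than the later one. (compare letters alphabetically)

Sweep left to right; for each value list the smaller values that follow it:
Z: 6
W: 5
U: 4
T: 3
S: 2
P: 1
C: 0
Sum: 6 + 5 + 4 + 3 + 2 + 1 + 0 = 21

Out-of-order pairs: 21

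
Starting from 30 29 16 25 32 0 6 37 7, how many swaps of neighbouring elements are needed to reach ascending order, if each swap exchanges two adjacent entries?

The minimum number of adjacent swaps to sort an array equals its inversion count, since every such swap removes exactly one inversion.
Count inversions — for each element, later elements that are smaller:
30: 29, 16, 25, 0, 6, 7 → 6
29: 16, 25, 0, 6, 7 → 5
16: 0, 6, 7 → 3
25: 0, 6, 7 → 3
32: 0, 6, 7 → 3
0: none → 0
6: none → 0
37: 7 → 1
7: none → 0
Total inversions: 6 + 5 + 3 + 3 + 3 + 0 + 0 + 1 + 0 = 21

21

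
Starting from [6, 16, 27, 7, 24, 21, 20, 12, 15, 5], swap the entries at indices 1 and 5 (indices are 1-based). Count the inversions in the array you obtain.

32

Positions 1 and 5 hold 6 and 24; after swapping, the array is [24, 16, 27, 7, 6, 21, 20, 12, 15, 5].
Count, for each position, how many later elements it exceeds:
24 → 16, 7, 6, 21, 20, 12, 15, 5 → 8
16 → 7, 6, 12, 15, 5 → 5
27 → 7, 6, 21, 20, 12, 15, 5 → 7
7 → 6, 5 → 2
6 → 5 → 1
21 → 20, 12, 15, 5 → 4
20 → 12, 15, 5 → 3
12 → 5 → 1
15 → 5 → 1
5 → none → 0
Sum: 8 + 5 + 7 + 2 + 1 + 4 + 3 + 1 + 1 + 0 = 32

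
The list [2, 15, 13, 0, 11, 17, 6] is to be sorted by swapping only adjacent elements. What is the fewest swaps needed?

Each adjacent swap fixes exactly one inversion, so the minimum swap count equals the number of inversions.
Count inversions — for each element, later elements that are smaller:
2: 0 → 1
15: 13, 0, 11, 6 → 4
13: 0, 11, 6 → 3
0: none → 0
11: 6 → 1
17: 6 → 1
6: none → 0
Total inversions: 1 + 4 + 3 + 0 + 1 + 1 + 0 = 10

10 swaps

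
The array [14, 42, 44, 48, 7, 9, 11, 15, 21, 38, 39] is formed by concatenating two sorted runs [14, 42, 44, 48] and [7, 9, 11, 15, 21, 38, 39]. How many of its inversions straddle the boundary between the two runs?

Count, for every r in R, how many entries of L exceed r:
r = 7: 14, 42, 44, 48 → 4
r = 9: 14, 42, 44, 48 → 4
r = 11: 14, 42, 44, 48 → 4
r = 15: 42, 44, 48 → 3
r = 21: 42, 44, 48 → 3
r = 38: 42, 44, 48 → 3
r = 39: 42, 44, 48 → 3
Cross-inversions: 4 + 4 + 4 + 3 + 3 + 3 + 3 = 24

24 split inversions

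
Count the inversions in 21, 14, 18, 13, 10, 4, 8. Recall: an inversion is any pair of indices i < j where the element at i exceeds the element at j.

Inversions: 19

For each element, count later entries that are smaller:
21: 6
14: 4
18: 4
13: 3
10: 2
4: 0
8: 0
Sum: 6 + 4 + 4 + 3 + 2 + 0 + 0 = 19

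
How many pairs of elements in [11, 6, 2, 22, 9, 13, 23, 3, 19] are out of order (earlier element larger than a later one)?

For each element, count later entries that are smaller:
11 → 6, 2, 9, 3 → 4
6 → 2, 3 → 2
2 → none → 0
22 → 9, 13, 3, 19 → 4
9 → 3 → 1
13 → 3 → 1
23 → 3, 19 → 2
3 → none → 0
19 → none → 0
Sum: 4 + 2 + 0 + 4 + 1 + 1 + 2 + 0 + 0 = 14

Inversions: 14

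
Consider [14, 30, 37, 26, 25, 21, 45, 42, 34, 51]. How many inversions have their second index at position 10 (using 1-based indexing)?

The element at index 10 is 51.
Elements before it: 14, 30, 37, 26, 25, 21, 45, 42, 34
None of them are larger than 51.

0 such elements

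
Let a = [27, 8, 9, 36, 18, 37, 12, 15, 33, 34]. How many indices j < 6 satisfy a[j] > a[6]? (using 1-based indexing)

0

The element at index 6 is 37.
Elements before it: 27, 8, 9, 36, 18
None of them are larger than 37.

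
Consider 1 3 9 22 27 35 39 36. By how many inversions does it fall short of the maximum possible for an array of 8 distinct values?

Maximum inversions for 8 distinct elements is C(8, 2) = 8·7/2 = 28.
Current inversions — for each element, count later smaller elements:
1: 0
3: 0
9: 0
22: 0
27: 0
35: 0
39: 1
36: 0
Current total: 0 + 0 + 0 + 0 + 0 + 0 + 1 + 0 = 1
Shortfall: 28 − 1 = 27

27 inversions short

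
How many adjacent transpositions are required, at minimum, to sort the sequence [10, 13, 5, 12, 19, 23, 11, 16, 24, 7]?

Adjacent swaps: 17

The minimum number of adjacent swaps to sort an array equals its inversion count, since every such swap removes exactly one inversion.
Count inversions — for each element, later elements that are smaller:
10: 5, 7 → 2
13: 5, 12, 11, 7 → 4
5: none → 0
12: 11, 7 → 2
19: 11, 16, 7 → 3
23: 11, 16, 7 → 3
11: 7 → 1
16: 7 → 1
24: 7 → 1
7: none → 0
Total inversions: 2 + 4 + 0 + 2 + 3 + 3 + 1 + 1 + 1 + 0 = 17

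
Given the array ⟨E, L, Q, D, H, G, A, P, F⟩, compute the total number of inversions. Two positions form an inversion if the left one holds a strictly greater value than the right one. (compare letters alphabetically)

20 inversions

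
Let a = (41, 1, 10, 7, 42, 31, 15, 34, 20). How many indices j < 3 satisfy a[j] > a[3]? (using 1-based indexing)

1

The element at index 3 is 10.
Elements before it: 41, 1
Those larger than 10: 41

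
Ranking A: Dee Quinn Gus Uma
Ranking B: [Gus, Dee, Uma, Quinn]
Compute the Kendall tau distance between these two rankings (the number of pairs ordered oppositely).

Assign each item its position (1..4) in the first ordering, then rewrite the second ordering as that position sequence:
positions: Dee→1, Quinn→2, Gus→3, Uma→4
second ordering as positions: [3, 1, 4, 2]
Discordant pairs = inversions in this position sequence.
3: 1, 2 → 2
1: 0
4: 2 → 1
2: 0
Total: 2 + 0 + 1 + 0 = 3

3 discordant pairs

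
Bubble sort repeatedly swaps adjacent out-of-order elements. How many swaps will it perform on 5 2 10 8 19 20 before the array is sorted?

There are 2 adjacent swaps.

Each adjacent swap fixes exactly one inversion, so the minimum swap count equals the number of inversions.
Count inversions — for each element, later elements that are smaller:
5: 2 → 1
2: none → 0
10: 8 → 1
8: none → 0
19: none → 0
20: none → 0
Total inversions: 1 + 0 + 1 + 0 + 0 + 0 = 2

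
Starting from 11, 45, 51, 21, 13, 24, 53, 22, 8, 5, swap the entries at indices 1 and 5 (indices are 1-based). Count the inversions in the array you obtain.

Positions 1 and 5 hold 11 and 13; after swapping, the array is [13, 45, 51, 21, 11, 24, 53, 22, 8, 5].
Sweep left to right; for each value list the smaller values that follow it:
13 → 11, 8, 5 → 3
45 → 21, 11, 24, 22, 8, 5 → 6
51 → 21, 11, 24, 22, 8, 5 → 6
21 → 11, 8, 5 → 3
11 → 8, 5 → 2
24 → 22, 8, 5 → 3
53 → 22, 8, 5 → 3
22 → 8, 5 → 2
8 → 5 → 1
5 → none → 0
Sum: 3 + 6 + 6 + 3 + 2 + 3 + 3 + 2 + 1 + 0 = 29

29 inversions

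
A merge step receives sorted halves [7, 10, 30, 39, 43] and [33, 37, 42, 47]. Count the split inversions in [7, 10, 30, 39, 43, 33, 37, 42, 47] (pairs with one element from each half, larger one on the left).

Take each right-half value and tally the left-half values above it:
r = 33: 39, 43 → 2
r = 37: 39, 43 → 2
r = 42: 43 → 1
r = 47: none → 0
Cross-inversions: 2 + 2 + 1 + 0 = 5

Split inversions: 5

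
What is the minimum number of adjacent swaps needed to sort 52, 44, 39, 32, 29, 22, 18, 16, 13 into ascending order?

The minimum number of adjacent swaps to sort an array equals its inversion count, since every such swap removes exactly one inversion.
Count inversions — for each element, later elements that are smaller:
52: 44, 39, 32, 29, 22, 18, 16, 13 → 8
44: 39, 32, 29, 22, 18, 16, 13 → 7
39: 32, 29, 22, 18, 16, 13 → 6
32: 29, 22, 18, 16, 13 → 5
29: 22, 18, 16, 13 → 4
22: 18, 16, 13 → 3
18: 16, 13 → 2
16: 13 → 1
13: none → 0
Total inversions: 8 + 7 + 6 + 5 + 4 + 3 + 2 + 1 + 0 = 36

36 swaps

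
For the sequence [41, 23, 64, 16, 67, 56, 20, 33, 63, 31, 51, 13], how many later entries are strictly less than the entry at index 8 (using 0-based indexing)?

The element at index 8 is 63.
Elements after it: 31, 51, 13
Those smaller than 63: 31, 51, 13

3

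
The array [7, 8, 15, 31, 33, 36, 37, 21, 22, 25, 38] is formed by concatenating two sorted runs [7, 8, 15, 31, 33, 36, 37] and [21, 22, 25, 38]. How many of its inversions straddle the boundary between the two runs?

Take each right-half value and tally the left-half values above it:
r = 21: 31, 33, 36, 37 → 4
r = 22: 31, 33, 36, 37 → 4
r = 25: 31, 33, 36, 37 → 4
r = 38: none → 0
Cross-inversions: 4 + 4 + 4 + 0 = 12

12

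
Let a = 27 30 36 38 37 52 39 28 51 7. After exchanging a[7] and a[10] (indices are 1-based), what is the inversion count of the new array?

15 inversions

Positions 7 and 10 hold 39 and 7; after swapping, the array is [27, 30, 36, 38, 37, 52, 7, 28, 51, 39].
For each element, count later entries that are smaller:
27: 1
30: 2
36: 2
38: 3
37: 2
52: 4
7: 0
28: 0
51: 1
39: 0
Sum: 1 + 2 + 2 + 3 + 2 + 4 + 0 + 0 + 1 + 0 = 15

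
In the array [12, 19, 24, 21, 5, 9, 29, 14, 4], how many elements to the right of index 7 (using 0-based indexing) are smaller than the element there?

1 such element

The element at index 7 is 14.
Elements after it: 4
Those smaller than 14: 4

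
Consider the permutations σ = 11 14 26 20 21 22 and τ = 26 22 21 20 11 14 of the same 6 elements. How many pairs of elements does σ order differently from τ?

There are 11 discordant pairs.

Assign each item its position (1..6) in the first ordering, then rewrite the second ordering as that position sequence:
positions: 11→1, 14→2, 26→3, 20→4, 21→5, 22→6
second ordering as positions: [3, 6, 5, 4, 1, 2]
Discordant pairs = inversions in this position sequence.
3: 1, 2 → 2
6: 5, 4, 1, 2 → 4
5: 4, 1, 2 → 3
4: 1, 2 → 2
1: 0
2: 0
Total: 2 + 4 + 3 + 2 + 0 + 0 = 11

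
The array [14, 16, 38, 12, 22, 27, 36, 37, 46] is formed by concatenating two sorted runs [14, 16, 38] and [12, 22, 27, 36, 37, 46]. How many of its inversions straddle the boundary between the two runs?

There are 7 cross-inversions.

Take each right-half value and tally the left-half values above it:
r = 12: 14, 16, 38 → 3
r = 22: 38 → 1
r = 27: 38 → 1
r = 36: 38 → 1
r = 37: 38 → 1
r = 46: none → 0
Cross-inversions: 3 + 1 + 1 + 1 + 1 + 0 = 7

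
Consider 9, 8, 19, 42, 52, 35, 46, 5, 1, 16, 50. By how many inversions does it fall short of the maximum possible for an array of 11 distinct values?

30

Maximum inversions for 11 distinct elements is C(11, 2) = 11·10/2 = 55.
Current inversions — for each element, count later smaller elements:
9: 3
8: 2
19: 3
42: 4
52: 6
35: 3
46: 3
5: 1
1: 0
16: 0
50: 0
Current total: 3 + 2 + 3 + 4 + 6 + 3 + 3 + 1 + 0 + 0 + 0 = 25
Shortfall: 55 − 25 = 30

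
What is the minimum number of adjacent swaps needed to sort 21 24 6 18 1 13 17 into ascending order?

The minimum number of adjacent swaps to sort an array equals its inversion count, since every such swap removes exactly one inversion.
Count inversions — for each element, later elements that are smaller:
21: 6, 18, 1, 13, 17 → 5
24: 6, 18, 1, 13, 17 → 5
6: 1 → 1
18: 1, 13, 17 → 3
1: none → 0
13: none → 0
17: none → 0
Total inversions: 5 + 5 + 1 + 3 + 0 + 0 + 0 = 14

There are 14 adjacent swaps.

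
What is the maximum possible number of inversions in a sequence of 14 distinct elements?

91

A reversed (strictly descending) arrangement makes every pair an inversion, giving C(14, 2) inversions.
C(14, 2) = 14·13/2 = 91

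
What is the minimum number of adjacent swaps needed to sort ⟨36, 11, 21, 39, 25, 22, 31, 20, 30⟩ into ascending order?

18

Each adjacent swap fixes exactly one inversion, so the minimum swap count equals the number of inversions.
Count inversions — for each element, later elements that are smaller:
36: 11, 21, 25, 22, 31, 20, 30 → 7
11: none → 0
21: 20 → 1
39: 25, 22, 31, 20, 30 → 5
25: 22, 20 → 2
22: 20 → 1
31: 20, 30 → 2
20: none → 0
30: none → 0
Total inversions: 7 + 0 + 1 + 5 + 2 + 1 + 2 + 0 + 0 = 18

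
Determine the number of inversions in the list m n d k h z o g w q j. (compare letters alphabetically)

24

For each element, count later entries that are smaller:
m → d, k, h, g, j → 5
n → d, k, h, g, j → 5
d → none → 0
k → h, g, j → 3
h → g → 1
z → o, g, w, q, j → 5
o → g, j → 2
g → none → 0
w → q, j → 2
q → j → 1
j → none → 0
Sum: 5 + 5 + 0 + 3 + 1 + 5 + 2 + 0 + 2 + 1 + 0 = 24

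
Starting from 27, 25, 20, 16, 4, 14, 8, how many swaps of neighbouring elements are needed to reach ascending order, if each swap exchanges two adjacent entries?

Minimum adjacent swaps = number of inversions (each swap of adjacent out-of-order elements removes one inversion and no swap can remove more).
Count inversions — for each element, later elements that are smaller:
27: 25, 20, 16, 4, 14, 8 → 6
25: 20, 16, 4, 14, 8 → 5
20: 16, 4, 14, 8 → 4
16: 4, 14, 8 → 3
4: none → 0
14: 8 → 1
8: none → 0
Total inversions: 6 + 5 + 4 + 3 + 0 + 1 + 0 = 19

19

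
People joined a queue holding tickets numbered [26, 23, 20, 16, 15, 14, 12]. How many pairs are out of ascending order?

21

For each element, count later entries that are smaller:
26: 6
23: 5
20: 4
16: 3
15: 2
14: 1
12: 0
Sum: 6 + 5 + 4 + 3 + 2 + 1 + 0 = 21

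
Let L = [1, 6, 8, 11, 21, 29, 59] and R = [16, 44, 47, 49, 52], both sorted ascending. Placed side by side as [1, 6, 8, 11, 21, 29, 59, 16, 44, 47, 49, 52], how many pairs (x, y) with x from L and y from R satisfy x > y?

For each element r of the right run, count left-run elements greater than r:
r = 16: 21, 29, 59 → 3
r = 44: 59 → 1
r = 47: 59 → 1
r = 49: 59 → 1
r = 52: 59 → 1
Cross-inversions: 3 + 1 + 1 + 1 + 1 = 7

7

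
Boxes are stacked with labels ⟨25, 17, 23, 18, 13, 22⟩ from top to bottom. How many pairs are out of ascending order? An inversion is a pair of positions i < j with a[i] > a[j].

10 inversions

For each element, count later entries that are smaller:
25 → 17, 23, 18, 13, 22 → 5
17 → 13 → 1
23 → 18, 13, 22 → 3
18 → 13 → 1
13 → none → 0
22 → none → 0
Sum: 5 + 1 + 3 + 1 + 0 + 0 = 10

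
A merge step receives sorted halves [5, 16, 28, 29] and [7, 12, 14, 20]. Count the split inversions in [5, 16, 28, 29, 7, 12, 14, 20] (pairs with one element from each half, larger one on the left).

Take each right-half value and tally the left-half values above it:
r = 7: 16, 28, 29 → 3
r = 12: 16, 28, 29 → 3
r = 14: 16, 28, 29 → 3
r = 20: 28, 29 → 2
Cross-inversions: 3 + 3 + 3 + 2 = 11

There are 11 split inversions.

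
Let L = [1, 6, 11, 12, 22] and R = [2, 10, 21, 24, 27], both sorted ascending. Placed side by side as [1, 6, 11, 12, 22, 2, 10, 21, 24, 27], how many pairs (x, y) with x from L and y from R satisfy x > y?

Split inversions: 8

For each element r of the right run, count left-run elements greater than r:
r = 2: 6, 11, 12, 22 → 4
r = 10: 11, 12, 22 → 3
r = 21: 22 → 1
r = 24: none → 0
r = 27: none → 0
Cross-inversions: 4 + 3 + 1 + 0 + 0 = 8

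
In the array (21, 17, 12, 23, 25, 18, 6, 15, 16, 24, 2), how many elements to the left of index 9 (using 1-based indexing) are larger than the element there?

5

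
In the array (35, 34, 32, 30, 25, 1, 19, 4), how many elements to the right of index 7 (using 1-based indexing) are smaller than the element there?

The element at index 7 is 19.
Elements after it: 4
Those smaller than 19: 4

1 such element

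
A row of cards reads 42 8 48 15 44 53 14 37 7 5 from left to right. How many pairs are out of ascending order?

Sweep left to right; for each value list the smaller values that follow it:
42: 6
8: 2
48: 6
15: 3
44: 4
53: 4
14: 2
37: 2
7: 1
5: 0
Sum: 6 + 2 + 6 + 3 + 4 + 4 + 2 + 2 + 1 + 0 = 30

30 out-of-order pairs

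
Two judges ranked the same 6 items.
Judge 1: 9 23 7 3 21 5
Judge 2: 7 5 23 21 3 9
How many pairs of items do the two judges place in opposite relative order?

10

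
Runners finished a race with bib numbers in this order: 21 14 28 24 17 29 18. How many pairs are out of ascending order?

9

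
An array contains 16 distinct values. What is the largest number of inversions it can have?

The maximum occurs when the array is in strictly decreasing order: every one of the C(16, 2) pairs is inverted.
C(16, 2) = 16·15/2 = 120

120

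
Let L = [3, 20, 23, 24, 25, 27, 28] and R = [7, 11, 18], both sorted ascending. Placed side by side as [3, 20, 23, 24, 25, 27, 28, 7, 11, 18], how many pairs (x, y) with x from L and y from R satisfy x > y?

Take each right-half value and tally the left-half values above it:
r = 7: 20, 23, 24, 25, 27, 28 → 6
r = 11: 20, 23, 24, 25, 27, 28 → 6
r = 18: 20, 23, 24, 25, 27, 28 → 6
Cross-inversions: 6 + 6 + 6 = 18

Split inversions: 18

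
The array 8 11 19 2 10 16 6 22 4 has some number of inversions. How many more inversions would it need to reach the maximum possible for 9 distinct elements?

18

Maximum inversions for 9 distinct elements is C(9, 2) = 9·8/2 = 36.
Current inversions — for each element, count later smaller elements:
8: 3
11: 4
19: 5
2: 0
10: 2
16: 2
6: 1
22: 1
4: 0
Current total: 3 + 4 + 5 + 0 + 2 + 2 + 1 + 1 + 0 = 18
Shortfall: 36 − 18 = 18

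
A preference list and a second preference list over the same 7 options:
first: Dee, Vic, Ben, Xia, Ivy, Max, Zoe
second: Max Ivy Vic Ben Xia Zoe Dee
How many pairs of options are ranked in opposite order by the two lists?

13 pairs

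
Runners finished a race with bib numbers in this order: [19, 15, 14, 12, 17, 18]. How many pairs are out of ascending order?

Count, for each position, how many later elements it exceeds:
19 → 15, 14, 12, 17, 18 → 5
15 → 14, 12 → 2
14 → 12 → 1
12 → none → 0
17 → none → 0
18 → none → 0
Sum: 5 + 2 + 1 + 0 + 0 + 0 = 8

There are 8 inversions.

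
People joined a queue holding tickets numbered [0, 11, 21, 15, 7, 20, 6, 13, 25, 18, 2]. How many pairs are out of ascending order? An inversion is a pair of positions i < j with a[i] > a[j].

Element-by-element contributions:
0 → none → 0
11 → 7, 6, 2 → 3
21 → 15, 7, 20, 6, 13, 18, 2 → 7
15 → 7, 6, 13, 2 → 4
7 → 6, 2 → 2
20 → 6, 13, 18, 2 → 4
6 → 2 → 1
13 → 2 → 1
25 → 18, 2 → 2
18 → 2 → 1
2 → none → 0
Sum: 0 + 3 + 7 + 4 + 2 + 4 + 1 + 1 + 2 + 1 + 0 = 25

25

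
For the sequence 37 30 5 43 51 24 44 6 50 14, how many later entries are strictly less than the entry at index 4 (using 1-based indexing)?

The element at index 4 is 43.
Elements after it: 51, 24, 44, 6, 50, 14
Those smaller than 43: 24, 6, 14

3 such elements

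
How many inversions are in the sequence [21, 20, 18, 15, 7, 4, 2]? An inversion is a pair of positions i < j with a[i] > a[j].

For each element, count later entries that are smaller:
21 → 20, 18, 15, 7, 4, 2 → 6
20 → 18, 15, 7, 4, 2 → 5
18 → 15, 7, 4, 2 → 4
15 → 7, 4, 2 → 3
7 → 4, 2 → 2
4 → 2 → 1
2 → none → 0
Sum: 6 + 5 + 4 + 3 + 2 + 1 + 0 = 21

21 inversions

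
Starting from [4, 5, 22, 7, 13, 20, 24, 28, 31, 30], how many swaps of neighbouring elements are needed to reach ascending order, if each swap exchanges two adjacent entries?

There are 4 adjacent swaps.

The minimum number of adjacent swaps to sort an array equals its inversion count, since every such swap removes exactly one inversion.
Count inversions — for each element, later elements that are smaller:
4: none → 0
5: none → 0
22: 7, 13, 20 → 3
7: none → 0
13: none → 0
20: none → 0
24: none → 0
28: none → 0
31: 30 → 1
30: none → 0
Total inversions: 0 + 0 + 3 + 0 + 0 + 0 + 0 + 0 + 1 + 0 = 4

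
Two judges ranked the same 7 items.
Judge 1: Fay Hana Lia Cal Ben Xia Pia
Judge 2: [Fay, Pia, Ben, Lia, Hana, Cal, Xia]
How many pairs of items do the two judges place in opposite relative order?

9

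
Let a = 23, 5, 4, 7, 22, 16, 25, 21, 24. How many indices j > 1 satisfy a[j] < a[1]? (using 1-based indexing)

6

The element at index 1 is 23.
Elements after it: 5, 4, 7, 22, 16, 25, 21, 24
Those smaller than 23: 5, 4, 7, 22, 16, 21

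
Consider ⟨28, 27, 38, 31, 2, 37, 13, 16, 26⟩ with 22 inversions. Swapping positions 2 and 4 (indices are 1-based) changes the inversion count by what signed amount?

+1

Positions 2 and 4 hold 27 and 31; after swapping, the array is [28, 31, 38, 27, 2, 37, 13, 16, 26].
For each element, count later entries that are smaller:
28: 5
31: 5
38: 6
27: 4
2: 0
37: 3
13: 0
16: 0
26: 0
Sum: 5 + 5 + 6 + 4 + 0 + 3 + 0 + 0 + 0 = 23
Change: 23 − 22 = +1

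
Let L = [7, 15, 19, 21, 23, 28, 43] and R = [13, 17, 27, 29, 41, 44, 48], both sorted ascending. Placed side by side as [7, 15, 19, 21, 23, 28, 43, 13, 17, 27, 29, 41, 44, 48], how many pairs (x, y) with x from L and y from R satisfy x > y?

15 split inversions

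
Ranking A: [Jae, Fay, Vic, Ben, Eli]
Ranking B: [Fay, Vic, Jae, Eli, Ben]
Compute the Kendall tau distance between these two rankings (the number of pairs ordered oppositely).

3

Assign each item its position (1..5) in the first ordering, then rewrite the second ordering as that position sequence:
positions: Jae→1, Fay→2, Vic→3, Ben→4, Eli→5
second ordering as positions: [2, 3, 1, 5, 4]
Discordant pairs = inversions in this position sequence.
2: 1 → 1
3: 1 → 1
1: 0
5: 4 → 1
4: 0
Total: 1 + 1 + 0 + 1 + 0 = 3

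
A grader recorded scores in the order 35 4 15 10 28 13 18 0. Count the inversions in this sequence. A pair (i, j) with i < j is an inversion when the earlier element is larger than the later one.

Count, for each position, how many later elements it exceeds:
35 → 4, 15, 10, 28, 13, 18, 0 → 7
4 → 0 → 1
15 → 10, 13, 0 → 3
10 → 0 → 1
28 → 13, 18, 0 → 3
13 → 0 → 1
18 → 0 → 1
0 → none → 0
Sum: 7 + 1 + 3 + 1 + 3 + 1 + 1 + 0 = 17

There are 17 inversions.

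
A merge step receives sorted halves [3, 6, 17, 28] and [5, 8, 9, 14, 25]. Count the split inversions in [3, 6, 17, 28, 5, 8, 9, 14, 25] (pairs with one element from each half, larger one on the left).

10 split inversions

Take each right-half value and tally the left-half values above it:
r = 5: 6, 17, 28 → 3
r = 8: 17, 28 → 2
r = 9: 17, 28 → 2
r = 14: 17, 28 → 2
r = 25: 28 → 1
Cross-inversions: 3 + 2 + 2 + 2 + 1 = 10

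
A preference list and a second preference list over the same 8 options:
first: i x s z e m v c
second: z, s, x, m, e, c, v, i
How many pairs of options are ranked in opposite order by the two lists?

12

Assign each item its position (1..8) in the first ordering, then rewrite the second ordering as that position sequence:
positions: i→1, x→2, s→3, z→4, e→5, m→6, v→7, c→8
second ordering as positions: [4, 3, 2, 6, 5, 8, 7, 1]
Discordant pairs = inversions in this position sequence.
4: 3, 2, 1 → 3
3: 2, 1 → 2
2: 1 → 1
6: 5, 1 → 2
5: 1 → 1
8: 7, 1 → 2
7: 1 → 1
1: 0
Total: 3 + 2 + 1 + 2 + 1 + 2 + 1 + 0 = 12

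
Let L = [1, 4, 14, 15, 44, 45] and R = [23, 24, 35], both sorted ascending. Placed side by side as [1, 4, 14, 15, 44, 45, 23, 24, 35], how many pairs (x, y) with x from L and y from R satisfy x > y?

6

Take each right-half value and tally the left-half values above it:
r = 23: 44, 45 → 2
r = 24: 44, 45 → 2
r = 35: 44, 45 → 2
Cross-inversions: 2 + 2 + 2 = 6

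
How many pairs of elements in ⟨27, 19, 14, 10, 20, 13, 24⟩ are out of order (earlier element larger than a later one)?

Inversion pairs (indices are 0-based):
(0,1): 27 > 19
(0,2): 27 > 14
(0,3): 27 > 10
(0,4): 27 > 20
(0,5): 27 > 13
(0,6): 27 > 24
(1,2): 19 > 14
(1,3): 19 > 10
(1,5): 19 > 13
(2,3): 14 > 10
(2,5): 14 > 13
(4,5): 20 > 13
That's 12 pairs.

There are 12 inversions.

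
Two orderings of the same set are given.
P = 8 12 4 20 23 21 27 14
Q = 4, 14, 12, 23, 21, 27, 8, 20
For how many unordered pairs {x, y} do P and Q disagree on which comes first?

There are 15 disagreeing pairs.

Assign each item its position (1..8) in the first ordering, then rewrite the second ordering as that position sequence:
positions: 8→1, 12→2, 4→3, 20→4, 23→5, 21→6, 27→7, 14→8
second ordering as positions: [3, 8, 2, 5, 6, 7, 1, 4]
Discordant pairs = inversions in this position sequence.
3: 2, 1 → 2
8: 2, 5, 6, 7, 1, 4 → 6
2: 1 → 1
5: 1, 4 → 2
6: 1, 4 → 2
7: 1, 4 → 2
1: 0
4: 0
Total: 2 + 6 + 1 + 2 + 2 + 2 + 0 + 0 = 15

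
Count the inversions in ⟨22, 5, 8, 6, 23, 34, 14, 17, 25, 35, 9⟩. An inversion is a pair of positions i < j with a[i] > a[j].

Sweep left to right; for each value list the smaller values that follow it:
22 → 5, 8, 6, 14, 17, 9 → 6
5 → none → 0
8 → 6 → 1
6 → none → 0
23 → 14, 17, 9 → 3
34 → 14, 17, 25, 9 → 4
14 → 9 → 1
17 → 9 → 1
25 → 9 → 1
35 → 9 → 1
9 → none → 0
Sum: 6 + 0 + 1 + 0 + 3 + 4 + 1 + 1 + 1 + 1 + 0 = 18

18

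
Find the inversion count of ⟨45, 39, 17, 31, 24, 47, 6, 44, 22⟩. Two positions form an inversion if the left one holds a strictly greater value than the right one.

22

Sweep left to right; for each value list the smaller values that follow it:
45: 7
39: 5
17: 1
31: 3
24: 2
47: 3
6: 0
44: 1
22: 0
Sum: 7 + 5 + 1 + 3 + 2 + 3 + 0 + 1 + 0 = 22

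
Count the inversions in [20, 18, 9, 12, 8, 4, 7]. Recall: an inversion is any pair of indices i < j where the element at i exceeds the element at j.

Sweep left to right; for each value list the smaller values that follow it:
20: 6
18: 5
9: 3
12: 3
8: 2
4: 0
7: 0
Sum: 6 + 5 + 3 + 3 + 2 + 0 + 0 = 19

19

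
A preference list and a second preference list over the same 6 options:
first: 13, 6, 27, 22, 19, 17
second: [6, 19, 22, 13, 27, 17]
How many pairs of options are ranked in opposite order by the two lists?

Assign each item its position (1..6) in the first ordering, then rewrite the second ordering as that position sequence:
positions: 13→1, 6→2, 27→3, 22→4, 19→5, 17→6
second ordering as positions: [2, 5, 4, 1, 3, 6]
Discordant pairs = inversions in this position sequence.
2: 1 → 1
5: 4, 1, 3 → 3
4: 1, 3 → 2
1: 0
3: 0
6: 0
Total: 1 + 3 + 2 + 0 + 0 + 0 = 6

There are 6 pairs.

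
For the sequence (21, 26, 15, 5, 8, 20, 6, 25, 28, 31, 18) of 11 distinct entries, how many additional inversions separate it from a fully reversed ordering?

33

Maximum inversions for 11 distinct elements is C(11, 2) = 11·10/2 = 55.
Current inversions — for each element, count later smaller elements:
21: 6
26: 7
15: 3
5: 0
8: 1
20: 2
6: 0
25: 1
28: 1
31: 1
18: 0
Current total: 6 + 7 + 3 + 0 + 1 + 2 + 0 + 1 + 1 + 1 + 0 = 22
Shortfall: 55 − 22 = 33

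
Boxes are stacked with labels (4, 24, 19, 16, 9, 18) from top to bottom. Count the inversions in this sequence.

Inversions: 8

Sweep left to right; for each value list the smaller values that follow it:
4 → none → 0
24 → 19, 16, 9, 18 → 4
19 → 16, 9, 18 → 3
16 → 9 → 1
9 → none → 0
18 → none → 0
Sum: 0 + 4 + 3 + 1 + 0 + 0 = 8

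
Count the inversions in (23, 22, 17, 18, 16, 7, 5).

20

Element-by-element contributions:
23 → 22, 17, 18, 16, 7, 5 → 6
22 → 17, 18, 16, 7, 5 → 5
17 → 16, 7, 5 → 3
18 → 16, 7, 5 → 3
16 → 7, 5 → 2
7 → 5 → 1
5 → none → 0
Sum: 6 + 5 + 3 + 3 + 2 + 1 + 0 = 20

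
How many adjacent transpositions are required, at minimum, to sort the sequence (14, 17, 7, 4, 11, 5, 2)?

17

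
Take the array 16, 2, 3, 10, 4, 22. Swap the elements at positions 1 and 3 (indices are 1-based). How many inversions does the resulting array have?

Inversions: 4

Positions 1 and 3 hold 16 and 3; after swapping, the array is [3, 2, 16, 10, 4, 22].
Element-by-element contributions:
3: 1
2: 0
16: 2
10: 1
4: 0
22: 0
Sum: 1 + 0 + 2 + 1 + 0 + 0 = 4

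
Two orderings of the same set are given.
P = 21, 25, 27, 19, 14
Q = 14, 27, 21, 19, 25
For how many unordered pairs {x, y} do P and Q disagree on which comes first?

7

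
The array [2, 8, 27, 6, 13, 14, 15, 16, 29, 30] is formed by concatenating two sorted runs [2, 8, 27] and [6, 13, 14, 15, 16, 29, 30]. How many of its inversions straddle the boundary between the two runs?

For each element r of the right run, count left-run elements greater than r:
r = 6: 8, 27 → 2
r = 13: 27 → 1
r = 14: 27 → 1
r = 15: 27 → 1
r = 16: 27 → 1
r = 29: none → 0
r = 30: none → 0
Cross-inversions: 2 + 1 + 1 + 1 + 1 + 0 + 0 = 6

6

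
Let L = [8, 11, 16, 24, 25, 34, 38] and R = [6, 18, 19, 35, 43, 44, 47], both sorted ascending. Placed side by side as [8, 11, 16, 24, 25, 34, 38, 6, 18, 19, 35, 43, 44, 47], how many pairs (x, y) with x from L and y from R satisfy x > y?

16 cross-inversions

For each element r of the right run, count left-run elements greater than r:
r = 6: 8, 11, 16, 24, 25, 34, 38 → 7
r = 18: 24, 25, 34, 38 → 4
r = 19: 24, 25, 34, 38 → 4
r = 35: 38 → 1
r = 43: none → 0
r = 44: none → 0
r = 47: none → 0
Cross-inversions: 7 + 4 + 4 + 1 + 0 + 0 + 0 = 16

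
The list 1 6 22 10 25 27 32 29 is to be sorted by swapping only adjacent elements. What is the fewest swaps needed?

Each adjacent swap fixes exactly one inversion, so the minimum swap count equals the number of inversions.
Count inversions — for each element, later elements that are smaller:
1: none → 0
6: none → 0
22: 10 → 1
10: none → 0
25: none → 0
27: none → 0
32: 29 → 1
29: none → 0
Total inversions: 0 + 0 + 1 + 0 + 0 + 0 + 1 + 0 = 2

Swaps: 2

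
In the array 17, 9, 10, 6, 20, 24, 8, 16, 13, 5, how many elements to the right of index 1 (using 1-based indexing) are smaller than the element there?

The element at index 1 is 17.
Elements after it: 9, 10, 6, 20, 24, 8, 16, 13, 5
Those smaller than 17: 9, 10, 6, 8, 16, 13, 5

7 such elements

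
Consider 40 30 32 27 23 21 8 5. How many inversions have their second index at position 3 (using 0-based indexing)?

The element at index 3 is 27.
Elements before it: 40, 30, 32
Those larger than 27: 40, 30, 32

3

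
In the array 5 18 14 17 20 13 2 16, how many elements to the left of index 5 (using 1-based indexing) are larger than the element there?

The element at index 5 is 20.
Elements before it: 5, 18, 14, 17
None of them are larger than 20.

0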